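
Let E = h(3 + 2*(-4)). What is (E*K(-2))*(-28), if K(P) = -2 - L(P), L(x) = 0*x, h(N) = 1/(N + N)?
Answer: -28/5 ≈ -5.6000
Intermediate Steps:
h(N) = 1/(2*N)
L(x) = 0
E = -1/10 (E = 1/(2*(3 + 2*(-4))) = 1/(2*(3 - 8)) = (1/2)/(-5) = (1/2)*(-1/5) = -1/10 ≈ -0.10000)
K(P) = -2 (K(P) = -2 - 1*0 = -2 + 0 = -2)
(E*K(-2))*(-28) = -1/10*(-2)*(-28) = (1/5)*(-28) = -28/5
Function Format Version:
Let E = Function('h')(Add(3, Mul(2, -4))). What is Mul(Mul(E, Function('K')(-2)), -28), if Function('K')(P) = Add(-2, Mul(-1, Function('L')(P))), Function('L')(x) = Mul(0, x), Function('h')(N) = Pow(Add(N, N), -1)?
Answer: Rational(-28, 5) ≈ -5.6000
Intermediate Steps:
Function('h')(N) = Mul(Rational(1, 2), Pow(N, -1)) (Function('h')(N) = Pow(Mul(2, N), -1) = Mul(Rational(1, 2), Pow(N, -1)))
Function('L')(x) = 0
E = Rational(-1, 10) (E = Mul(Rational(1, 2), Pow(Add(3, Mul(2, -4)), -1)) = Mul(Rational(1, 2), Pow(Add(3, -8), -1)) = Mul(Rational(1, 2), Pow(-5, -1)) = Mul(Rational(1, 2), Rational(-1, 5)) = Rational(-1, 10) ≈ -0.10000)
Function('K')(P) = -2 (Function('K')(P) = Add(-2, Mul(-1, 0)) = Add(-2, 0) = -2)
Mul(Mul(E, Function('K')(-2)), -28) = Mul(Mul(Rational(-1, 10), -2), -28) = Mul(Rational(1, 5), -28) = Rational(-28, 5)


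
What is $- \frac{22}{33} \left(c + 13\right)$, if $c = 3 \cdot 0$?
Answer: $- \frac{26}{3} \approx -8.6667$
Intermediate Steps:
$c = 0$
$- \frac{22}{33} \left(c + 13\right) = - \frac{22}{33} \left(0 + 13\right) = \left(-22\right) \frac{1}{33} \cdot 13 = \left(- \frac{2}{3}\right) 13 = - \frac{26}{3}$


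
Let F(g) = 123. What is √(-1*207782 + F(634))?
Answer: I*√207659 ≈ 455.7*I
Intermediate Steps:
√(-1*207782 + F(634)) = √(-1*207782 + 123) = √(-207782 + 123) = √(-207659) = I*√207659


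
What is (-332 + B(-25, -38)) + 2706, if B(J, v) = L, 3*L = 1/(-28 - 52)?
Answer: 569759/240 ≈ 2374.0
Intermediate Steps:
L = -1/240 (L = 1/(3*(-28 - 52)) = (⅓)/(-80) = (⅓)*(-1/80) = -1/240 ≈ -0.0041667)
B(J, v) = -1/240
(-332 + B(-25, -38)) + 2706 = (-332 - 1/240) + 2706 = -79681/240 + 2706 = 569759/240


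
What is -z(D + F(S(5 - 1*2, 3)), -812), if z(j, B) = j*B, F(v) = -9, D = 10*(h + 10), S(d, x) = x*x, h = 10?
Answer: 155092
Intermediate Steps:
S(d, x) = x²
D = 200 (D = 10*(10 + 10) = 10*20 = 200)
z(j, B) = B*j
-z(D + F(S(5 - 1*2, 3)), -812) = -(-812)*(200 - 9) = -(-812)*191 = -1*(-155092) = 155092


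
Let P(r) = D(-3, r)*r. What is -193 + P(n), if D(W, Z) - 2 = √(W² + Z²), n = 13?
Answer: -167 + 13*√178 ≈ 6.4416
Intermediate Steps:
D(W, Z) = 2 + √(W² + Z²)
P(r) = r*(2 + √(9 + r²)) (P(r) = (2 + √((-3)² + r²))*r = (2 + √(9 + r²))*r = r*(2 + √(9 + r²)))
-193 + P(n) = -193 + 13*(2 + √(9 + 13²)) = -193 + 13*(2 + √(9 + 169)) = -193 + 13*(2 + √178) = -193 + (26 + 13*√178) = -167 + 13*√178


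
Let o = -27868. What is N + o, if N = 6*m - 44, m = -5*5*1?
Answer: -28062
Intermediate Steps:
m = -25 (m = -25*1 = -25)
N = -194 (N = 6*(-25) - 44 = -150 - 44 = -194)
N + o = -194 - 27868 = -28062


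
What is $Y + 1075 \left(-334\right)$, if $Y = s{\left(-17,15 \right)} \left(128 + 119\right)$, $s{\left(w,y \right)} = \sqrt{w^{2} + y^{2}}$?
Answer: $-359050 + 247 \sqrt{514} \approx -3.5345 \cdot 10^{5}$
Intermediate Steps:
$Y = 247 \sqrt{514}$ ($Y = \sqrt{\left(-17\right)^{2} + 15^{2}} \left(128 + 119\right) = \sqrt{289 + 225} \cdot 247 = \sqrt{514} \cdot 247 = 247 \sqrt{514} \approx 5599.9$)
$Y + 1075 \left(-334\right) = 247 \sqrt{514} + 1075 \left(-334\right) = 247 \sqrt{514} - 359050 = -359050 + 247 \sqrt{514}$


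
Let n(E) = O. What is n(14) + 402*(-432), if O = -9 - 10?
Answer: -173683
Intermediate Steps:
O = -19
n(E) = -19
n(14) + 402*(-432) = -19 + 402*(-432) = -19 - 173664 = -173683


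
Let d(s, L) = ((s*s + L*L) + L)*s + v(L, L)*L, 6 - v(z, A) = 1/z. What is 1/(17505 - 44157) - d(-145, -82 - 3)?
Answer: 108858388271/26652 ≈ 4.0844e+6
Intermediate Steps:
v(z, A) = 6 - 1/z
d(s, L) = L*(6 - 1/L) + s*(L + L**2 + s**2) (d(s, L) = ((s*s + L*L) + L)*s + (6 - 1/L)*L = ((s**2 + L**2) + L)*s + L*(6 - 1/L) = ((L**2 + s**2) + L)*s + L*(6 - 1/L) = (L + L**2 + s**2)*s + L*(6 - 1/L) = s*(L + L**2 + s**2) + L*(6 - 1/L) = L*(6 - 1/L) + s*(L + L**2 + s**2))
1/(17505 - 44157) - d(-145, -82 - 3) = 1/(17505 - 44157) - (-1 + (-145)**3 + 6*(-82 - 3) + (-82 - 3)*(-145) - 145*(-82 - 3)**2) = 1/(-26652) - (-1 - 3048625 + 6*(-85) - 85*(-145) - 145*(-85)**2) = -1/26652 - (-1 - 3048625 - 510 + 12325 - 145*7225) = -1/26652 - (-1 - 3048625 - 510 + 12325 - 1047625) = -1/26652 - 1*(-4084436) = -1/26652 + 4084436 = 108858388271/26652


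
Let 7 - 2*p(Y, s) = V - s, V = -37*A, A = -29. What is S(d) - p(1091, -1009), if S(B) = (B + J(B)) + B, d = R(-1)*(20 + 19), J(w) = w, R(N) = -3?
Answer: 1373/2 ≈ 686.50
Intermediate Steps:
d = -117 (d = -3*(20 + 19) = -3*39 = -117)
V = 1073 (V = -37*(-29) = 1073)
S(B) = 3*B (S(B) = (B + B) + B = 2*B + B = 3*B)
p(Y, s) = -533 + s/2 (p(Y, s) = 7/2 - (1073 - s)/2 = 7/2 + (-1073/2 + s/2) = -533 + s/2)
S(d) - p(1091, -1009) = 3*(-117) - (-533 + (½)*(-1009)) = -351 - (-533 - 1009/2) = -351 - 1*(-2075/2) = -351 + 2075/2 = 1373/2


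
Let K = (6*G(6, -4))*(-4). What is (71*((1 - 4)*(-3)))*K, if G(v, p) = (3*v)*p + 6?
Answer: 1012176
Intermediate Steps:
G(v, p) = 6 + 3*p*v (G(v, p) = 3*p*v + 6 = 6 + 3*p*v)
K = 1584 (K = (6*(6 + 3*(-4)*6))*(-4) = (6*(6 - 72))*(-4) = (6*(-66))*(-4) = -396*(-4) = 1584)
(71*((1 - 4)*(-3)))*K = (71*((1 - 4)*(-3)))*1584 = (71*(-3*(-3)))*1584 = (71*9)*1584 = 639*1584 = 1012176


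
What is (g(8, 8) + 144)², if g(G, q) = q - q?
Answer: 20736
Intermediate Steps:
g(G, q) = 0
(g(8, 8) + 144)² = (0 + 144)² = 144² = 20736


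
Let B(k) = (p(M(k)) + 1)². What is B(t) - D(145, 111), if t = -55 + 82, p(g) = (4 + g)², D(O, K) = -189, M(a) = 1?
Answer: 865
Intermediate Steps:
t = 27
B(k) = 676 (B(k) = ((4 + 1)² + 1)² = (5² + 1)² = (25 + 1)² = 26² = 676)
B(t) - D(145, 111) = 676 - 1*(-189) = 676 + 189 = 865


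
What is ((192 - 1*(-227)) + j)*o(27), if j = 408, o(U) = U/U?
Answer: 827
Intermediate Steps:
o(U) = 1
((192 - 1*(-227)) + j)*o(27) = ((192 - 1*(-227)) + 408)*1 = ((192 + 227) + 408)*1 = (419 + 408)*1 = 827*1 = 827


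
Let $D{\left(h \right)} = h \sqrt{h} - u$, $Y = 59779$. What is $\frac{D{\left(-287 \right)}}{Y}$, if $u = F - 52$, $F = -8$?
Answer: $\frac{60}{59779} - \frac{287 i \sqrt{287}}{59779} \approx 0.0010037 - 0.081334 i$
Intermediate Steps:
$u = -60$ ($u = -8 - 52 = -60$)
$D{\left(h \right)} = 60 + h^{\frac{3}{2}}$ ($D{\left(h \right)} = h \sqrt{h} - -60 = h^{\frac{3}{2}} + 60 = 60 + h^{\frac{3}{2}}$)
$\frac{D{\left(-287 \right)}}{Y} = \frac{60 + \left(-287\right)^{\frac{3}{2}}}{59779} = \left(60 - 287 i \sqrt{287}\right) \frac{1}{59779} = \frac{60}{59779} - \frac{287 i \sqrt{287}}{59779}$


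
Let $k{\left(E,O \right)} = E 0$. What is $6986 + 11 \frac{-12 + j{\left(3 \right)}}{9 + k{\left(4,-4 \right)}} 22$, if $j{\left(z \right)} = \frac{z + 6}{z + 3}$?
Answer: $\frac{20111}{3} \approx 6703.7$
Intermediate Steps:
$k{\left(E,O \right)} = 0$
$j{\left(z \right)} = \frac{6 + z}{3 + z}$
$6986 + 11 \frac{-12 + j{\left(3 \right)}}{9 + k{\left(4,-4 \right)}} 22 = 6986 + 11 \frac{-12 + \frac{6 + 3}{3 + 3}}{9 + 0} \cdot 22 = 6986 + 11 \frac{-12 + \frac{1}{6} \cdot 9}{9} \cdot 22 = 6986 + 11 \left(-12 + \frac{1}{6} \cdot 9\right) \frac{1}{9} \cdot 22 = 6986 + 11 \left(-12 + \frac{3}{2}\right) \frac{1}{9} \cdot 22 = 6986 + 11 \left(\left(- \frac{21}{2}\right) \frac{1}{9}\right) 22 = 6986 + 11 \left(- \frac{7}{6}\right) 22 = 6986 - \frac{847}{3} = \frac{20111}{3}$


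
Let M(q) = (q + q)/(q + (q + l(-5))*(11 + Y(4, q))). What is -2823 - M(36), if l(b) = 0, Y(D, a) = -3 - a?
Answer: -76219/27 ≈ -2822.9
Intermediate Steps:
M(q) = 2*q/(q + q*(8 - q)) (M(q) = (q + q)/(q + (q + 0)*(11 + (-3 - q))) = (2*q)/(q + q*(8 - q)) = 2*q/(q + q*(8 - q)))
-2823 - M(36) = -2823 - (-2)/(-9 + 36) = -2823 - (-2)/27 = -2823 - 1*(-2/27) = -2823 + 2/27 = -76219/27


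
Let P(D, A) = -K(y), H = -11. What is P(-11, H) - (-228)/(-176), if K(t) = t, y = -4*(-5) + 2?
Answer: -1025/44 ≈ -23.295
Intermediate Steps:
y = 22 (y = 20 + 2 = 22)
P(D, A) = -22 (P(D, A) = -1*22 = -22)
P(-11, H) - (-228)/(-176) = -22 - (-228)/(-176) = -22 - (-228)*(-1)/176 = -22 - 1*57/44 = -22 - 57/44 = -1025/44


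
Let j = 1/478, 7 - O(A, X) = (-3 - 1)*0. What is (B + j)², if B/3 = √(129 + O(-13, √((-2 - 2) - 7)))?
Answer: 279664417/228484 + 6*√34/239 ≈ 1224.1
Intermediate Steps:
O(A, X) = 7 (O(A, X) = 7 - (-3 - 1)*0 = 7 - (-4)*0 = 7 - 1*0 = 7 + 0 = 7)
j = 1/478 ≈ 0.0020920
B = 6*√34 (B = 3*√(129 + 7) = 3*√136 = 3*(2*√34) = 6*√34 ≈ 34.986)
(B + j)² = (6*√34 + 1/478)² = (1/478 + 6*√34)²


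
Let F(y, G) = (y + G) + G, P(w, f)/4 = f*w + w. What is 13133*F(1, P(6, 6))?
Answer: 4425821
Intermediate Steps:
P(w, f) = 4*w + 4*f*w (P(w, f) = 4*(f*w + w) = 4*(w + f*w) = 4*w + 4*f*w)
F(y, G) = y + 2*G (F(y, G) = (G + y) + G = y + 2*G)
13133*F(1, P(6, 6)) = 13133*(1 + 2*(4*6*(1 + 6))) = 13133*(1 + 2*(4*6*7)) = 13133*(1 + 2*168) = 13133*(1 + 336) = 13133*337 = 4425821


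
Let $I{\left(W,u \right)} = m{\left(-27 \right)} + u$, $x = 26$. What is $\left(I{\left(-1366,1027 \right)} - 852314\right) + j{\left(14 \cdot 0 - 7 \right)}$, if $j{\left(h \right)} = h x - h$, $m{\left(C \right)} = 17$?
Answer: $-851445$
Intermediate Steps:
$I{\left(W,u \right)} = 17 + u$
$j{\left(h \right)} = 25 h$ ($j{\left(h \right)} = h 26 - h = 26 h - h = 25 h$)
$\left(I{\left(-1366,1027 \right)} - 852314\right) + j{\left(14 \cdot 0 - 7 \right)} = \left(\left(17 + 1027\right) - 852314\right) + 25 \left(14 \cdot 0 - 7\right) = \left(1044 - 852314\right) + 25 \left(0 - 7\right) = -851270 + 25 \left(-7\right) = -851270 - 175 = -851445$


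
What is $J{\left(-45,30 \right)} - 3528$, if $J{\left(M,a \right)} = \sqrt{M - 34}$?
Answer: $-3528 + i \sqrt{79} \approx -3528.0 + 8.8882 i$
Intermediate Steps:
$J{\left(M,a \right)} = \sqrt{-34 + M}$
$J{\left(-45,30 \right)} - 3528 = \sqrt{-34 - 45} - 3528 = \sqrt{-79} - 3528 = i \sqrt{79} - 3528 = -3528 + i \sqrt{79}$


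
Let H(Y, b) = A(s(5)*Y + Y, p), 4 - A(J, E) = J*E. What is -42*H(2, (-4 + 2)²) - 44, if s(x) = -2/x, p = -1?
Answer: -1312/5 ≈ -262.40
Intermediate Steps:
A(J, E) = 4 - E*J (A(J, E) = 4 - J*E = 4 - E*J)
H(Y, b) = 4 + 3*Y/5 (H(Y, b) = 4 - 1*(-1)*((-2/5)*Y + Y) = 4 - 1*(-1)*((-2*⅕)*Y + Y) = 4 - 1*(-1)*(-2*Y/5 + Y) = 4 - 1*(-1)*3*Y/5 = 4 + 3*Y/5)
-42*H(2, (-4 + 2)²) - 44 = -42*(4 + (⅗)*2) - 44 = -42*(4 + 6/5) - 44 = -42*26/5 - 44 = -1092/5 - 44 = -1312/5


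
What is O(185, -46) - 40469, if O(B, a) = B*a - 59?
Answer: -49038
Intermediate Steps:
O(B, a) = -59 + B*a
O(185, -46) - 40469 = (-59 + 185*(-46)) - 40469 = (-59 - 8510) - 40469 = -8569 - 40469 = -49038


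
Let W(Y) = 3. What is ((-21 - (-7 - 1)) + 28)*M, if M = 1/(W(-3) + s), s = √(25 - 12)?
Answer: -45/4 + 15*√13/4 ≈ 2.2708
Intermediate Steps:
s = √13 ≈ 3.6056
M = 1/(3 + √13) ≈ 0.15139
((-21 - (-7 - 1)) + 28)*M = ((-21 - (-7 - 1)) + 28)*(-¾ + √13/4) = ((-21 - 1*(-8)) + 28)*(-¾ + √13/4) = ((-21 + 8) + 28)*(-¾ + √13/4) = (-13 + 28)*(-¾ + √13/4) = 15*(-¾ + √13/4) = -45/4 + 15*√13/4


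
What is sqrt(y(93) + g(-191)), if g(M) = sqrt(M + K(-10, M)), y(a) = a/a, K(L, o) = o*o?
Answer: sqrt(1 + sqrt(36290)) ≈ 13.838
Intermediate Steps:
K(L, o) = o**2
y(a) = 1
g(M) = sqrt(M + M**2)
sqrt(y(93) + g(-191)) = sqrt(1 + sqrt(-191*(1 - 191))) = sqrt(1 + sqrt(-191*(-190))) = sqrt(1 + sqrt(36290))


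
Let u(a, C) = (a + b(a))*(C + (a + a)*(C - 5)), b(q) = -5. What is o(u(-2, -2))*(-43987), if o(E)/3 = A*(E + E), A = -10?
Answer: -480338040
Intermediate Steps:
u(a, C) = (-5 + a)*(C + 2*a*(-5 + C)) (u(a, C) = (a - 5)*(C + (a + a)*(C - 5)) = (-5 + a)*(C + (2*a)*(-5 + C)) = (-5 + a)*(C + 2*a*(-5 + C)))
o(E) = -60*E (o(E) = 3*(-10*(E + E)) = 3*(-20*E) = -60*E)
o(u(-2, -2))*(-43987) = -60*(-10*(-2)**2 - 5*(-2) + 50*(-2) - 9*(-2)*(-2) + 2*(-2)*(-2)**2)*(-43987) = -60*(-10*4 + 10 - 100 - 36 + 2*(-2)*4)*(-43987) = -60*(-40 + 10 - 100 - 36 - 16)*(-43987) = -60*(-182)*(-43987) = 10920*(-43987) = -480338040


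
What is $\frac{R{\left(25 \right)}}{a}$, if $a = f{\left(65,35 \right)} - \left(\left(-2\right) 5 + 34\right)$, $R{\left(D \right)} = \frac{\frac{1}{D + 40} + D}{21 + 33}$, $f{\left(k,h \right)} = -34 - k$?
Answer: $- \frac{271}{71955} \approx -0.0037662$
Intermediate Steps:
$R{\left(D \right)} = \frac{D}{54} + \frac{1}{54 \left(40 + D\right)}$ ($R{\left(D \right)} = \frac{\frac{1}{40 + D} + D}{54} = \left(D + \frac{1}{40 + D}\right) \frac{1}{54} = \frac{D}{54} + \frac{1}{54 \left(40 + D\right)}$)
$a = -123$ ($a = \left(-34 - 65\right) - \left(\left(-2\right) 5 + 34\right) = \left(-34 - 65\right) - \left(-10 + 34\right) = -99 - 24 = -123$)
$\frac{R{\left(25 \right)}}{a} = \frac{\frac{1}{54} \frac{1}{40 + 25} \left(1 + 25^{2} + 40 \cdot 25\right)}{-123} = \frac{1 + 625 + 1000}{54 \cdot 65} \left(- \frac{1}{123}\right) = \frac{1}{54} \cdot \frac{1}{65} \cdot 1626 \left(- \frac{1}{123}\right) = \frac{271}{585} \left(- \frac{1}{123}\right) = - \frac{271}{71955}$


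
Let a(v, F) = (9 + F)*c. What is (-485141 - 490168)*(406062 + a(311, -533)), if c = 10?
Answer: -390925303998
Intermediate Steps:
a(v, F) = 90 + 10*F (a(v, F) = (9 + F)*10 = 90 + 10*F)
(-485141 - 490168)*(406062 + a(311, -533)) = (-485141 - 490168)*(406062 + (90 + 10*(-533))) = -975309*(406062 + (90 - 5330)) = -975309*(406062 - 5240) = -975309*400822 = -390925303998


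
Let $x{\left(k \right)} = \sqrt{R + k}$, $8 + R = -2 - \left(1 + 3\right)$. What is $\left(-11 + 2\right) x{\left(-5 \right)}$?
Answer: $- 9 i \sqrt{19} \approx - 39.23 i$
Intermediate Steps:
$R = -14$ ($R = -8 - 6 = -14$)
$x{\left(k \right)} = \sqrt{-14 + k}$
$\left(-11 + 2\right) x{\left(-5 \right)} = \left(-11 + 2\right) \sqrt{-14 - 5} = - 9 \sqrt{-19} = - 9 i \sqrt{19}$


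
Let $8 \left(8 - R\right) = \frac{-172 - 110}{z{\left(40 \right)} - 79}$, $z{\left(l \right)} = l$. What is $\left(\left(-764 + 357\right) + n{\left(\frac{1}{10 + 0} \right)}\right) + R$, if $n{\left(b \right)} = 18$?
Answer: $- \frac{19859}{52} \approx -381.9$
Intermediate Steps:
$R = \frac{369}{52}$ ($R = 8 - \frac{\left(-172 - 110\right) \frac{1}{40 - 79}}{8} = 8 - \frac{\left(-282\right) \frac{1}{-39}}{8} = 8 - \frac{\left(-282\right) \left(- \frac{1}{39}\right)}{8} = 8 - \frac{47}{52} = \frac{369}{52} \approx 7.0962$)
$\left(\left(-764 + 357\right) + n{\left(\frac{1}{10 + 0} \right)}\right) + R = \left(\left(-764 + 357\right) + 18\right) + \frac{369}{52} = \left(-407 + 18\right) + \frac{369}{52} = -389 + \frac{369}{52} = - \frac{19859}{52}$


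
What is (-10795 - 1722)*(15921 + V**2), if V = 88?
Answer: -296214805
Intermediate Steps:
(-10795 - 1722)*(15921 + V**2) = (-10795 - 1722)*(15921 + 88**2) = -12517*(15921 + 7744) = -12517*23665 = -296214805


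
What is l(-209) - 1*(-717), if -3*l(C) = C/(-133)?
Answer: 15046/21 ≈ 716.48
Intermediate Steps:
l(C) = C/399 (l(C) = -C/(3*(-133)) = -C*(-1)/(3*133) = -(-1)*C/399 = C/399)
l(-209) - 1*(-717) = (1/399)*(-209) - 1*(-717) = -11/21 + 717 = 15046/21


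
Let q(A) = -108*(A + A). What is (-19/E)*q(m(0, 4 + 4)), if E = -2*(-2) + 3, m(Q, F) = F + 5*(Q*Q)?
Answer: 32832/7 ≈ 4690.3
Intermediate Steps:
m(Q, F) = F + 5*Q²
E = 7 (E = 4 + 3 = 7)
q(A) = -216*A
(-19/E)*q(m(0, 4 + 4)) = (-19/7)*(-216*((4 + 4) + 5*0²)) = (-19*⅐)*(-216*(8 + 5*0)) = -(-4104)*(8 + 0)/7 = -(-4104)*8/7 = -19/7*(-1728) = 32832/7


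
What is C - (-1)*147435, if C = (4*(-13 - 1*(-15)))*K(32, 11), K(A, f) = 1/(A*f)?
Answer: 6487141/44 ≈ 1.4744e+5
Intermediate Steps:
C = 1/44 (C = (4*(-13 - 1*(-15)))*(1/(32*11)) = (4*(-13 + 15))*((1/32)*(1/11)) = (4*2)*(1/352) = 8*(1/352) = 1/44 ≈ 0.022727)
C - (-1)*147435 = 1/44 - (-1)*147435 = 1/44 - 1*(-147435) = 1/44 + 147435 = 6487141/44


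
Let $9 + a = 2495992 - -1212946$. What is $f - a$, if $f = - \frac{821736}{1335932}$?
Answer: $- \frac{1238719439641}{333983} \approx -3.7089 \cdot 10^{6}$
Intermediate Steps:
$f = - \frac{205434}{333983}$ ($f = \left(-821736\right) \frac{1}{1335932} = - \frac{205434}{333983} \approx -0.6151$)
$a = 3708929$ ($a = -9 + \left(2495992 - -1212946\right) = -9 + \left(2495992 + 1212946\right) = -9 + 3708938 = 3708929$)
$f - a = - \frac{205434}{333983} - 3708929 = - \frac{1238719439641}{333983}$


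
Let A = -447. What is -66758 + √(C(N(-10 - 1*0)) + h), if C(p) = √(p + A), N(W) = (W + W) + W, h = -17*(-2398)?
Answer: -66758 + √(40766 + 3*I*√53) ≈ -66556.0 + 0.054085*I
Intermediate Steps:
h = 40766
N(W) = 3*W (N(W) = 2*W + W = 3*W)
C(p) = √(-447 + p) (C(p) = √(p - 447) = √(-447 + p))
-66758 + √(C(N(-10 - 1*0)) + h) = -66758 + √(√(-447 + 3*(-10 - 1*0)) + 40766) = -66758 + √(√(-447 + 3*(-10 + 0)) + 40766) = -66758 + √(√(-447 + 3*(-10)) + 40766) = -66758 + √(√(-447 - 30) + 40766) = -66758 + √(√(-477) + 40766) = -66758 + √(3*I*√53 + 40766) = -66758 + √(40766 + 3*I*√53)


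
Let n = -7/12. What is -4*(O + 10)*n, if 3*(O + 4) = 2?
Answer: 140/9 ≈ 15.556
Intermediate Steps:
n = -7/12 (n = -7*1/12 = -7/12 ≈ -0.58333)
O = -10/3 (O = -4 + (1/3)*2 = -4 + 2/3 = -10/3 ≈ -3.3333)
-4*(O + 10)*n = -4*(-10/3 + 10)*(-7)/12 = -80*(-7)/(3*12) = -4*(-35/9) = 140/9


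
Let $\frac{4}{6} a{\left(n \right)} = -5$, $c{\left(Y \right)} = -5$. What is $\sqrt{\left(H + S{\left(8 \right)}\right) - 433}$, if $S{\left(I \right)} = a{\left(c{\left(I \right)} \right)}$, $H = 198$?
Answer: $\frac{i \sqrt{970}}{2} \approx 15.572 i$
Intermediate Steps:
$a{\left(n \right)} = - \frac{15}{2}$ ($a{\left(n \right)} = \frac{3}{2} \left(-5\right) = - \frac{15}{2}$)
$S{\left(I \right)} = - \frac{15}{2}$
$\sqrt{\left(H + S{\left(8 \right)}\right) - 433} = \sqrt{\left(198 - \frac{15}{2}\right) - 433} = \sqrt{\frac{381}{2} - 433} = \sqrt{- \frac{485}{2}} = \frac{i \sqrt{970}}{2}$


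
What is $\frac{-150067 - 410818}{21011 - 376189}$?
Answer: $\frac{560885}{355178} \approx 1.5792$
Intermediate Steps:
$\frac{-150067 - 410818}{21011 - 376189} = \frac{-150067 - 410818}{-355178} = \left(-560885\right) \left(- \frac{1}{355178}\right) = \frac{560885}{355178}$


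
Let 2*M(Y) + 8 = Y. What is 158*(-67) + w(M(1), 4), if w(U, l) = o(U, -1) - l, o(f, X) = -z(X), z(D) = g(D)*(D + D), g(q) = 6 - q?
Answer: -10576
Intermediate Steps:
M(Y) = -4 + Y/2
z(D) = 2*D*(6 - D) (z(D) = (6 - D)*(D + D) = (6 - D)*(2*D) = 2*D*(6 - D))
o(f, X) = -2*X*(6 - X)
w(U, l) = 14 - l (w(U, l) = 2*(-1)*(-6 - 1) - l = 2*(-1)*(-7) - l = 14 - l)
158*(-67) + w(M(1), 4) = 158*(-67) + (14 - 1*4) = -10586 + (14 - 4) = -10586 + 10 = -10576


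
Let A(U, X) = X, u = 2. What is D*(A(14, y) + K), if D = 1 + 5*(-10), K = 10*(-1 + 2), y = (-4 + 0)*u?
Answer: -98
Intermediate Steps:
y = -8 (y = (-4 + 0)*2 = -4*2 = -8)
K = 10 (K = 10*1 = 10)
D = -49 (D = 1 - 50 = -49)
D*(A(14, y) + K) = -49*(-8 + 10) = -49*2 = -98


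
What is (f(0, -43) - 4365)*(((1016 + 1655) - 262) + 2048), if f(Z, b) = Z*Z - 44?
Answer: -19650913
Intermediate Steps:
f(Z, b) = -44 + Z² (f(Z, b) = Z² - 44 = -44 + Z²)
(f(0, -43) - 4365)*(((1016 + 1655) - 262) + 2048) = ((-44 + 0²) - 4365)*(((1016 + 1655) - 262) + 2048) = ((-44 + 0) - 4365)*((2671 - 262) + 2048) = (-44 - 4365)*(2409 + 2048) = -4409*4457 = -19650913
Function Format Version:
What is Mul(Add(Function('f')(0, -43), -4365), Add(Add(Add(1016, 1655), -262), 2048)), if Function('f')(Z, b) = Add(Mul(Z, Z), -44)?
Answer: -19650913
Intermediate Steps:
Function('f')(Z, b) = Add(-44, Pow(Z, 2)) (Function('f')(Z, b) = Add(Pow(Z, 2), -44) = Add(-44, Pow(Z, 2)))
Mul(Add(Function('f')(0, -43), -4365), Add(Add(Add(1016, 1655), -262), 2048)) = Mul(Add(Add(-44, Pow(0, 2)), -4365), Add(Add(Add(1016, 1655), -262), 2048)) = Mul(Add(Add(-44, 0), -4365), Add(Add(2671, -262), 2048)) = Mul(Add(-44, -4365), Add(2409, 2048)) = Mul(-4409, 4457) = -19650913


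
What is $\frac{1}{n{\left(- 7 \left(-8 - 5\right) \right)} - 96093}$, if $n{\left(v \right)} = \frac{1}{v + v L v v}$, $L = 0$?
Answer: $- \frac{91}{8744462} \approx -1.0407 \cdot 10^{-5}$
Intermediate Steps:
$n{\left(v \right)} = \frac{1}{v}$ ($n{\left(v \right)} = \frac{1}{v + v 0 v v} = \frac{1}{v + v 0 v} = \frac{1}{v + v 0} = \frac{1}{v + 0} = \frac{1}{v}$)
$\frac{1}{n{\left(- 7 \left(-8 - 5\right) \right)} - 96093} = \frac{1}{\frac{1}{\left(-7\right) \left(-8 - 5\right)} - 96093} = \frac{1}{\frac{1}{\left(-7\right) \left(-13\right)} - 96093} = \frac{1}{\frac{1}{91} - 96093} = \frac{1}{- \frac{8744462}{91}} = - \frac{91}{8744462}$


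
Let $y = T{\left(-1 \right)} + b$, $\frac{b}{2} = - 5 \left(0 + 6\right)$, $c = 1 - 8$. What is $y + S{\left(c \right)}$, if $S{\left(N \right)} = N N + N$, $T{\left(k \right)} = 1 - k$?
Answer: $-16$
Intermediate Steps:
$c = -7$ ($c = 1 - 8 = -7$)
$b = -60$ ($b = 2 \left(- 5 \left(0 + 6\right)\right) = 2 \left(\left(-5\right) 6\right) = 2 \left(-30\right) = -60$)
$y = -58$ ($y = \left(1 - -1\right) - 60 = \left(1 + 1\right) - 60 = 2 - 60 = -58$)
$S{\left(N \right)} = N + N^{2}$ ($S{\left(N \right)} = N^{2} + N = N + N^{2}$)
$y + S{\left(c \right)} = -58 - 7 \left(1 - 7\right) = -58 - -42 = -58 + 42 = -16$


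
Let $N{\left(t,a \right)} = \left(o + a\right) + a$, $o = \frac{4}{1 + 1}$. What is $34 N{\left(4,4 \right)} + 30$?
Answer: $370$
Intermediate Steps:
$o = 2$ ($o = \frac{4}{2} = 4 \cdot \frac{1}{2} = 2$)
$N{\left(t,a \right)} = 2 + 2 a$ ($N{\left(t,a \right)} = \left(2 + a\right) + a = 2 + 2 a$)
$34 N{\left(4,4 \right)} + 30 = 34 \left(2 + 2 \cdot 4\right) + 30 = 34 \left(2 + 8\right) + 30 = 34 \cdot 10 + 30 = 340 + 30 = 370$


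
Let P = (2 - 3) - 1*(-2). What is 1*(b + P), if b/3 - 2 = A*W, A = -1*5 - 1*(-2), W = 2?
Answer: -11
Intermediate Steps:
A = -3 (A = -5 + 2 = -3)
P = 1 (P = -1 + 2 = 1)
b = -12 (b = 6 + 3*(-3*2) = 6 + 3*(-6) = 6 - 18 = -12)
1*(b + P) = 1*(-12 + 1) = 1*(-11) = -11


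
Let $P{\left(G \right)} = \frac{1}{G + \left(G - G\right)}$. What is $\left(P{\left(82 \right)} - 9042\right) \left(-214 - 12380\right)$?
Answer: $\frac{4668866571}{41} \approx 1.1387 \cdot 10^{8}$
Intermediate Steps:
$P{\left(G \right)} = \frac{1}{G}$ ($P{\left(G \right)} = \frac{1}{G + 0} = \frac{1}{G}$)
$\left(P{\left(82 \right)} - 9042\right) \left(-214 - 12380\right) = \left(\frac{1}{82} - 9042\right) \left(-214 - 12380\right) = \left(\frac{1}{82} - 9042\right) \left(-12594\right) = \left(- \frac{741443}{82}\right) \left(-12594\right) = \frac{4668866571}{41}$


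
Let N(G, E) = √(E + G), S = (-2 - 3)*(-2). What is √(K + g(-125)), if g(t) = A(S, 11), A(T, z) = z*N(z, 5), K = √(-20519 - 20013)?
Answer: √(44 + 2*I*√10133) ≈ 11.182 + 9.0022*I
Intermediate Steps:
S = 10 (S = -5*(-2) = 10)
K = 2*I*√10133 (K = √(-40532) = 2*I*√10133 ≈ 201.33*I)
A(T, z) = z*√(5 + z)
g(t) = 44 (g(t) = 11*√(5 + 11) = 11*√16 = 11*4 = 44)
√(K + g(-125)) = √(2*I*√10133 + 44) = √(44 + 2*I*√10133)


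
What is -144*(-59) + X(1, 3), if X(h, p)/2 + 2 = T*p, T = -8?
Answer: 8444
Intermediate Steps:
X(h, p) = -4 - 16*p (X(h, p) = -4 + 2*(-8*p) = -4 - 16*p)
-144*(-59) + X(1, 3) = -144*(-59) + (-4 - 16*3) = 8496 + (-4 - 48) = 8496 - 52 = 8444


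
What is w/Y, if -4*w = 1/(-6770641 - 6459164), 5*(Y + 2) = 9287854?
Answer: 1/98301091992336 ≈ 1.0173e-14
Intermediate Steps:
Y = 9287844/5 (Y = -2 + (⅕)*9287854 = -2 + 9287854/5 = 9287844/5 ≈ 1.8576e+6)
w = 1/52919220 (w = -1/(4*(-6770641 - 6459164)) = -¼/(-13229805) = -¼*(-1/13229805) = 1/52919220 ≈ 1.8897e-8)
w/Y = 1/(52919220*(9287844/5)) = (1/52919220)*(5/9287844) = 1/98301091992336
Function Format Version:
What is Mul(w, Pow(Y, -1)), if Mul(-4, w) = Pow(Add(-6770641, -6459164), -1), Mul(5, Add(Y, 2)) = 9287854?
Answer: Rational(1, 98301091992336) ≈ 1.0173e-14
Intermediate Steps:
Y = Rational(9287844, 5) (Y = Add(-2, Mul(Rational(1, 5), 9287854)) = Add(-2, Rational(9287854, 5)) = Rational(9287844, 5) ≈ 1.8576e+6)
w = Rational(1, 52919220) (w = Mul(Rational(-1, 4), Pow(Add(-6770641, -6459164), -1)) = Mul(Rational(-1, 4), Pow(-13229805, -1)) = Mul(Rational(-1, 4), Rational(-1, 13229805)) = Rational(1, 52919220) ≈ 1.8897e-8)
Mul(w, Pow(Y, -1)) = Mul(Rational(1, 52919220), Pow(Rational(9287844, 5), -1)) = Mul(Rational(1, 52919220), Rational(5, 9287844)) = Rational(1, 98301091992336)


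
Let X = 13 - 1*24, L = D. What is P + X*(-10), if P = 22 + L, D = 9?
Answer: 141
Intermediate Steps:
L = 9
X = -11 (X = 13 - 24 = -11)
P = 31 (P = 22 + 9 = 31)
P + X*(-10) = 31 - 11*(-10) = 31 + 110 = 141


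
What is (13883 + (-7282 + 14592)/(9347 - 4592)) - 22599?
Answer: -8287454/951 ≈ -8714.5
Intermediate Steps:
(13883 + (-7282 + 14592)/(9347 - 4592)) - 22599 = (13883 + 7310/4755) - 22599 = (13883 + 7310*(1/4755)) - 22599 = (13883 + 1462/951) - 22599 = 13204195/951 - 22599 = -8287454/951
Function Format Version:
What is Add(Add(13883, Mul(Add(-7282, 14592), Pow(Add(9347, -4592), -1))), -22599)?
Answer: Rational(-8287454, 951) ≈ -8714.5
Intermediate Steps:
Add(Add(13883, Mul(Add(-7282, 14592), Pow(Add(9347, -4592), -1))), -22599) = Add(Add(13883, Mul(7310, Pow(4755, -1))), -22599) = Add(Add(13883, Mul(7310, Rational(1, 4755))), -22599) = Add(Add(13883, Rational(1462, 951)), -22599) = Add(Rational(13204195, 951), -22599) = Rational(-8287454, 951)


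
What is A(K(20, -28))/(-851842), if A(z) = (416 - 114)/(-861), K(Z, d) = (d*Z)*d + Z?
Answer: 151/366717981 ≈ 4.1176e-7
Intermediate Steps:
K(Z, d) = Z + Z*d**2 (K(Z, d) = (Z*d)*d + Z = Z*d**2 + Z = Z + Z*d**2)
A(z) = -302/861 (A(z) = 302*(-1/861) = -302/861)
A(K(20, -28))/(-851842) = -302/861/(-851842) = -302/861*(-1/851842) = 151/366717981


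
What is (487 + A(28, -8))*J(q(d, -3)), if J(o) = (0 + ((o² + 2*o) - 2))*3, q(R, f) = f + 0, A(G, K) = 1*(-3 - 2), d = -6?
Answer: 1446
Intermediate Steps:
A(G, K) = -5 (A(G, K) = 1*(-5) = -5)
q(R, f) = f
J(o) = -6 + 3*o² + 6*o (J(o) = (0 + (-2 + o² + 2*o))*3 = (-2 + o² + 2*o)*3 = -6 + 3*o² + 6*o)
(487 + A(28, -8))*J(q(d, -3)) = (487 - 5)*(-6 + 3*(-3)² + 6*(-3)) = 482*(-6 + 3*9 - 18) = 482*(-6 + 27 - 18) = 482*3 = 1446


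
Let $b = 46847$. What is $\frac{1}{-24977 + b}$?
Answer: $\frac{1}{21870} \approx 4.5725 \cdot 10^{-5}$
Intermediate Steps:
$\frac{1}{-24977 + b} = \frac{1}{-24977 + 46847} = \frac{1}{21870}$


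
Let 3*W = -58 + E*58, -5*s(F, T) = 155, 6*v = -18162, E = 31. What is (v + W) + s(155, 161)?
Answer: -2478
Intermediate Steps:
v = -3027 (v = (⅙)*(-18162) = -3027)
s(F, T) = -31 (s(F, T) = -⅕*155 = -31)
W = 580 (W = (-58 + 31*58)/3 = (-58 + 1798)/3 = (⅓)*1740 = 580)
(v + W) + s(155, 161) = (-3027 + 580) - 31 = -2447 - 31 = -2478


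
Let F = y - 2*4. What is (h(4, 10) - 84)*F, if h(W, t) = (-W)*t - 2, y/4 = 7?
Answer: -2520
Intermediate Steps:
y = 28 (y = 4*7 = 28)
F = 20 (F = 28 - 2*4 = 28 - 8 = 20)
h(W, t) = -2 - W*t (h(W, t) = -W*t - 2 = -2 - W*t)
(h(4, 10) - 84)*F = ((-2 - 1*4*10) - 84)*20 = ((-2 - 40) - 84)*20 = (-42 - 84)*20 = -126*20 = -2520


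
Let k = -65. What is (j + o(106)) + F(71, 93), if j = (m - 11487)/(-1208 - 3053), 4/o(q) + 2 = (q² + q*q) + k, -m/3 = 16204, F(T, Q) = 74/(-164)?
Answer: 106883576313/7828351810 ≈ 13.653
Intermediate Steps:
F(T, Q) = -37/82 (F(T, Q) = 74*(-1/164) = -37/82)
m = -48612 (m = -3*16204 = -48612)
o(q) = 4/(-67 + 2*q²) (o(q) = 4/(-2 + ((q² + q*q) - 65)) = 4/(-2 + ((q² + q²) - 65)) = 4/(-2 + (2*q² - 65)) = 4/(-2 + (-65 + 2*q²)) = 4/(-67 + 2*q²))
j = 60099/4261 (j = (-48612 - 11487)/(-1208 - 3053) = -60099/(-4261) = -60099*(-1/4261) = 60099/4261 ≈ 14.104)
(j + o(106)) + F(71, 93) = (60099/4261 + 4/(-67 + 2*106²)) - 37/82 = (60099/4261 + 4/(-67 + 2*11236)) - 37/82 = (60099/4261 + 4/(-67 + 22472)) - 37/82 = (60099/4261 + 4/22405) - 37/82 = 1346535139/95467705 - 37/82 = 106883576313/7828351810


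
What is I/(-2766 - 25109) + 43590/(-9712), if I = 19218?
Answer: -700858233/135361000 ≈ -5.1777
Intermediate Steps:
I/(-2766 - 25109) + 43590/(-9712) = 19218/(-2766 - 25109) + 43590/(-9712) = 19218/(-27875) + 43590*(-1/9712) = 19218*(-1/27875) - 21795/4856 = -19218/27875 - 21795/4856 = -700858233/135361000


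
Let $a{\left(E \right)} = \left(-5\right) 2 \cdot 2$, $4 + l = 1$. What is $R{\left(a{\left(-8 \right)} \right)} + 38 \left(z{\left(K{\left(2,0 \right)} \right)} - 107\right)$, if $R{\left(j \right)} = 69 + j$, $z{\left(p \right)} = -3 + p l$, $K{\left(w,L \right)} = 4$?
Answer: $-4587$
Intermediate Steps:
$l = -3$ ($l = -4 + 1 = -3$)
$z{\left(p \right)} = -3 - 3 p$ ($z{\left(p \right)} = -3 + p \left(-3\right) = -3 - 3 p$)
$a{\left(E \right)} = -20$ ($a{\left(E \right)} = \left(-10\right) 2 = -20$)
$R{\left(a{\left(-8 \right)} \right)} + 38 \left(z{\left(K{\left(2,0 \right)} \right)} - 107\right) = \left(69 - 20\right) + 38 \left(\left(-3 - 12\right) - 107\right) = 49 + 38 \left(\left(-3 - 12\right) - 107\right) = 49 + 38 \left(-15 - 107\right) = 49 + 38 \left(-122\right) = 49 - 4636 = -4587$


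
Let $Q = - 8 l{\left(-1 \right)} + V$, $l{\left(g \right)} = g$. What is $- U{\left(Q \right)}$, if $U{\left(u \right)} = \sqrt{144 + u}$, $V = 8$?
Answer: $- 4 \sqrt{10} \approx -12.649$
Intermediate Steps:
$Q = 16$ ($Q = \left(-8\right) \left(-1\right) + 8 = 8 + 8 = 16$)
$- U{\left(Q \right)} = - \sqrt{144 + 16} = - \sqrt{160} = - 4 \sqrt{10}$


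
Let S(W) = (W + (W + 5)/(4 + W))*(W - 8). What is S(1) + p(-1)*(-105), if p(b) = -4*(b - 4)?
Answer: -10577/5 ≈ -2115.4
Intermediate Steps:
p(b) = 16 - 4*b (p(b) = -4*(-4 + b) = 16 - 4*b)
S(W) = (-8 + W)*(W + (5 + W)/(4 + W)) (S(W) = (W + (5 + W)/(4 + W))*(-8 + W) = (-8 + W)*(W + (5 + W)/(4 + W)))
S(1) + p(-1)*(-105) = (-40 + 1³ - 35*1 - 3*1²)/(4 + 1) + (16 - 4*(-1))*(-105) = (-40 + 1 - 35 - 3*1)/5 + (16 + 4)*(-105) = (-40 + 1 - 35 - 3)/5 + 20*(-105) = (⅕)*(-77) - 2100 = -77/5 - 2100 = -10577/5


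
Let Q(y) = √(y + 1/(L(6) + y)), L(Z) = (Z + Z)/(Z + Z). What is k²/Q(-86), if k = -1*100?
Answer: -10000*I*√621435/7311 ≈ -1078.3*I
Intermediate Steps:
L(Z) = 1 (L(Z) = (2*Z)/((2*Z)) = (2*Z)*(1/(2*Z)) = 1)
Q(y) = √(y + 1/(1 + y))
k = -100
k²/Q(-86) = (-100)²/(√((1 - 86*(1 - 86))/(1 - 86))) = 10000/(√((1 - 86*(-85))/(-85))) = 10000/(√(-(1 + 7310)/85)) = 10000/(√(-1/85*7311)) = 10000/(√(-7311/85)) = 10000/((I*√621435/85)) = 10000*(-I*√621435/7311) = -10000*I*√621435/7311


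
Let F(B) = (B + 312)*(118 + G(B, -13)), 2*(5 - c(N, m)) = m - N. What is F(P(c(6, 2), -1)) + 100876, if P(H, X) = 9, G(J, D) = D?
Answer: 134581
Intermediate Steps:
c(N, m) = 5 + N/2 - m/2 (c(N, m) = 5 - (m - N)/2 = 5 + (N/2 - m/2) = 5 + N/2 - m/2)
F(B) = 32760 + 105*B (F(B) = (B + 312)*(118 - 13) = (312 + B)*105 = 32760 + 105*B)
F(P(c(6, 2), -1)) + 100876 = (32760 + 105*9) + 100876 = (32760 + 945) + 100876 = 33705 + 100876 = 134581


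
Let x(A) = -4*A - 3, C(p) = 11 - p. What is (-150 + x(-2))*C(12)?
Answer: 145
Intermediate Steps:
x(A) = -3 - 4*A
(-150 + x(-2))*C(12) = (-150 + (-3 - 4*(-2)))*(11 - 1*12) = (-150 + (-3 + 8))*(11 - 12) = (-150 + 5)*(-1) = -145*(-1) = 145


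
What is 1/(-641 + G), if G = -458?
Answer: -1/1099 ≈ -0.00090992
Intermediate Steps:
1/(-641 + G) = 1/(-641 - 458) = 1/(-1099) = -1/1099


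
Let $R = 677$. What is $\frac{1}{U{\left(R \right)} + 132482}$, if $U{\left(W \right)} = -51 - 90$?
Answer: $\frac{1}{132341} \approx 7.5562 \cdot 10^{-6}$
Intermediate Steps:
$U{\left(W \right)} = -141$ ($U{\left(W \right)} = -51 - 90 = -141$)
$\frac{1}{U{\left(R \right)} + 132482} = \frac{1}{-141 + 132482} = \frac{1}{132341}$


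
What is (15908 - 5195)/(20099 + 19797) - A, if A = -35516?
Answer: 1416957049/39896 ≈ 35516.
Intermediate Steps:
(15908 - 5195)/(20099 + 19797) - A = (15908 - 5195)/(20099 + 19797) - 1*(-35516) = 10713/39896 + 35516 = 1416957049/39896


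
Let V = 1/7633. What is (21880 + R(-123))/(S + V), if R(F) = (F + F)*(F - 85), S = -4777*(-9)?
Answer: 278787692/164082785 ≈ 1.6991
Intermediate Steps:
S = 42993
V = 1/7633 ≈ 0.00013101
R(F) = 2*F*(-85 + F) (R(F) = (2*F)*(-85 + F) = 2*F*(-85 + F))
(21880 + R(-123))/(S + V) = (21880 + 2*(-123)*(-85 - 123))/(42993 + 1/7633) = (21880 + 2*(-123)*(-208))/(328165570/7633) = (21880 + 51168)*(7633/328165570) = 73048*(7633/328165570) = 278787692/164082785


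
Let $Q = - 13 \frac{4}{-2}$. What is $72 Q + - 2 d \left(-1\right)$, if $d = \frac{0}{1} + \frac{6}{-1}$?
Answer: $1860$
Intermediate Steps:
$d = -6$ ($d = 0 \cdot 1 + 6 \left(-1\right) = 0 - 6 = -6$)
$Q = 26$ ($Q = - 13 \cdot 4 \left(- \frac{1}{2}\right) = \left(-13\right) \left(-2\right) = 26$)
$72 Q + - 2 d \left(-1\right) = 72 \cdot 26 + \left(-2\right) \left(-6\right) \left(-1\right) = 1872 + 12 \left(-1\right) = 1872 - 12 = 1860$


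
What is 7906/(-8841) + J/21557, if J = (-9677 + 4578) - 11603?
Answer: -318092024/190585437 ≈ -1.6690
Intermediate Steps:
J = -16702 (J = -5099 - 11603 = -16702)
7906/(-8841) + J/21557 = 7906/(-8841) - 16702/21557 = 7906*(-1/8841) - 16702*1/21557 = -7906/8841 - 16702/21557 = -318092024/190585437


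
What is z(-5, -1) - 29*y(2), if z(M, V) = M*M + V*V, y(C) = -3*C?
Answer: 200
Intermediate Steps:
z(M, V) = M² + V²
z(-5, -1) - 29*y(2) = ((-5)² + (-1)²) - (-87)*2 = (25 + 1) - 29*(-6) = 26 + 174 = 200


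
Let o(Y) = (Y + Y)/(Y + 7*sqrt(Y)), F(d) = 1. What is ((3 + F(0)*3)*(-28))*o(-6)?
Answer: -2016/55 - 2352*I*sqrt(6)/55 ≈ -36.655 - 104.75*I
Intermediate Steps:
o(Y) = 2*Y/(Y + 7*sqrt(Y)) (o(Y) = (2*Y)/(Y + 7*sqrt(Y)) = 2*Y/(Y + 7*sqrt(Y)))
((3 + F(0)*3)*(-28))*o(-6) = ((3 + 1*3)*(-28))*(2*(-6)/(-6 + 7*sqrt(-6))) = ((3 + 3)*(-28))*(2*(-6)/(-6 + 7*(I*sqrt(6)))) = (6*(-28))*(2*(-6)/(-6 + 7*I*sqrt(6))) = -(-2016)/(-6 + 7*I*sqrt(6)) = 2016/(-6 + 7*I*sqrt(6))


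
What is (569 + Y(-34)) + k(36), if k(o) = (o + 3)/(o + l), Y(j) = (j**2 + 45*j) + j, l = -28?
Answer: 1327/8 ≈ 165.88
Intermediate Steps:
Y(j) = j**2 + 46*j
k(o) = (3 + o)/(-28 + o) (k(o) = (o + 3)/(o - 28) = (3 + o)/(-28 + o))
(569 + Y(-34)) + k(36) = (569 - 34*(46 - 34)) + (3 + 36)/(-28 + 36) = (569 - 34*12) + 39/8 = (569 - 408) + (1/8)*39 = 161 + 39/8 = 1327/8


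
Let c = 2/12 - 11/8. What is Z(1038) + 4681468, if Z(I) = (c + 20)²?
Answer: 2696728969/576 ≈ 4.6818e+6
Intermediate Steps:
c = -29/24 (c = 2*(1/12) - 11*⅛ = ⅙ - 11/8 = -29/24 ≈ -1.2083)
Z(I) = 203401/576 (Z(I) = (-29/24 + 20)² = (451/24)² = 203401/576)
Z(1038) + 4681468 = 203401/576 + 4681468 = 2696728969/576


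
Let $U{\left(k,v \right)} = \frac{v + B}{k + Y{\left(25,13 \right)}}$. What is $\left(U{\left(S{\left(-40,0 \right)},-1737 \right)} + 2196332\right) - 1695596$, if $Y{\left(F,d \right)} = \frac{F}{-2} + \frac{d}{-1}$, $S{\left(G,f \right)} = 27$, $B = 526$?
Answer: $\frac{1499786}{3} \approx 4.9993 \cdot 10^{5}$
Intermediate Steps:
$Y{\left(F,d \right)} = - d - \frac{F}{2}$ ($Y{\left(F,d \right)} = F \left(- \frac{1}{2}\right) + d \left(-1\right) = - \frac{F}{2} - d = - d - \frac{F}{2}$)
$U{\left(k,v \right)} = \frac{526 + v}{- \frac{51}{2} + k}$ ($U{\left(k,v \right)} = \frac{v + 526}{k - \frac{51}{2}} = \frac{526 + v}{k - \frac{51}{2}} = \frac{526 + v}{- \frac{51}{2} + k}$)
$\left(U{\left(S{\left(-40,0 \right)},-1737 \right)} + 2196332\right) - 1695596 = \left(\frac{2 \left(526 - 1737\right)}{-51 + 2 \cdot 27} + 2196332\right) - 1695596 = \left(2 \frac{1}{-51 + 54} \left(-1211\right) + 2196332\right) - 1695596 = \left(2 \cdot \frac{1}{3} \left(-1211\right) + 2196332\right) - 1695596 = \left(- \frac{2422}{3} + 2196332\right) - 1695596 = \frac{6586574}{3} - 1695596 = \frac{1499786}{3}$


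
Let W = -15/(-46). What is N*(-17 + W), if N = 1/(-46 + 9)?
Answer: 767/1702 ≈ 0.45065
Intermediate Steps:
N = -1/37 (N = 1/(-37) = -1/37 ≈ -0.027027)
W = 15/46 (W = -15*(-1/46) = 15/46 ≈ 0.32609)
N*(-17 + W) = -(-17 + 15/46)/37 = -1/37*(-767/46) = 767/1702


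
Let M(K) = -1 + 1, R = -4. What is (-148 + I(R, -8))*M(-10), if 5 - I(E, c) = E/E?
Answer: 0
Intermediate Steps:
I(E, c) = 4 (I(E, c) = 5 - E/E = 5 - 1*1 = 5 - 1 = 4)
M(K) = 0
(-148 + I(R, -8))*M(-10) = (-148 + 4)*0 = -144*0 = 0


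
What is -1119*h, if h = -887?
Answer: 992553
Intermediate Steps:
-1119*h = -1119*(-887) = 992553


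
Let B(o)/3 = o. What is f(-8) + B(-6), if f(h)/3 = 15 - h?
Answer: 51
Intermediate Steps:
B(o) = 3*o
f(h) = 45 - 3*h (f(h) = 3*(15 - h) = 45 - 3*h)
f(-8) + B(-6) = (45 - 3*(-8)) + 3*(-6) = (45 + 24) - 18 = 69 - 18 = 51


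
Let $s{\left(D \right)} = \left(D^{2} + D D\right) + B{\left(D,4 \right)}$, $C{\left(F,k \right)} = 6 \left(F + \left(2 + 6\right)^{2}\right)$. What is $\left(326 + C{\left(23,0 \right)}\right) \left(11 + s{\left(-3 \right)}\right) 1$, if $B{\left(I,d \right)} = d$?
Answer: $27984$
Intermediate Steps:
$C{\left(F,k \right)} = 384 + 6 F$ ($C{\left(F,k \right)} = 6 \left(F + 8^{2}\right) = 6 \left(F + 64\right) = 6 \left(64 + F\right) = 384 + 6 F$)
$s{\left(D \right)} = 4 + 2 D^{2}$ ($s{\left(D \right)} = \left(D^{2} + D D\right) + 4 = \left(D^{2} + D^{2}\right) + 4 = 2 D^{2} + 4 = 4 + 2 D^{2}$)
$\left(326 + C{\left(23,0 \right)}\right) \left(11 + s{\left(-3 \right)}\right) 1 = \left(326 + \left(384 + 6 \cdot 23\right)\right) \left(11 + \left(4 + 2 \left(-3\right)^{2}\right)\right) 1 = \left(326 + \left(384 + 138\right)\right) \left(11 + \left(4 + 2 \cdot 9\right)\right) 1 = \left(326 + 522\right) \left(11 + \left(4 + 18\right)\right) 1 = 848 \left(11 + 22\right) 1 = 848 \cdot 33 \cdot 1 = 848 \cdot 33 = 27984$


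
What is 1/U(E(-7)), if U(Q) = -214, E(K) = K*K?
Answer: -1/214 ≈ -0.0046729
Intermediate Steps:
E(K) = K**2
1/U(E(-7)) = 1/(-214) = -1/214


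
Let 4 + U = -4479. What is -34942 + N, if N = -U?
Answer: -30459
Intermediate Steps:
U = -4483 (U = -4 - 4479 = -4483)
N = 4483 (N = -1*(-4483) = 4483)
-34942 + N = -34942 + 4483 = -30459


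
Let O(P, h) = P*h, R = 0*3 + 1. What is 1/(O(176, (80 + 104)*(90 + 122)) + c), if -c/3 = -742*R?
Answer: 1/6867634 ≈ 1.4561e-7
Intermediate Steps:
R = 1 (R = 0 + 1 = 1)
c = 2226 (c = -(-2226) = -3*(-742) = 2226)
1/(O(176, (80 + 104)*(90 + 122)) + c) = 1/(176*((80 + 104)*(90 + 122)) + 2226) = 1/(176*(184*212) + 2226) = 1/(176*39008 + 2226) = 1/(6865408 + 2226) = 1/6867634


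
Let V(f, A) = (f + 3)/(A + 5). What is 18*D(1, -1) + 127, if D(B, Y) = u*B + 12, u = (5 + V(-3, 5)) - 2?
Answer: 397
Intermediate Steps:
V(f, A) = (3 + f)/(5 + A)
u = 3 (u = (5 + (3 - 3)/(5 + 5)) - 2 = (5 + 0/10) - 2 = (5 + (⅒)*0) - 2 = (5 + 0) - 2 = 5 - 2 = 3)
D(B, Y) = 12 + 3*B (D(B, Y) = 3*B + 12 = 12 + 3*B)
18*D(1, -1) + 127 = 18*(12 + 3*1) + 127 = 18*(12 + 3) + 127 = 18*15 + 127 = 270 + 127 = 397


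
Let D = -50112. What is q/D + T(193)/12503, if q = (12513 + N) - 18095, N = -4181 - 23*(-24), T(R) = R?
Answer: 124836749/626550336 ≈ 0.19924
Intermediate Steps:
N = -3629 (N = -4181 + 552 = -3629)
q = -9211 (q = (12513 - 3629) - 18095 = 8884 - 18095 = -9211)
q/D + T(193)/12503 = -9211/(-50112) + 193/12503 = -9211*(-1/50112) + 193*(1/12503) = 9211/50112 + 193/12503 = 124836749/626550336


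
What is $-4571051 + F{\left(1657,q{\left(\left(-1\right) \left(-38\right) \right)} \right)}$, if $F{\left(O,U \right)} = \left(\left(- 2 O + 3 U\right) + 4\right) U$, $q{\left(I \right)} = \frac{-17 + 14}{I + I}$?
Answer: $- \frac{26401635869}{5776} \approx -4.5709 \cdot 10^{6}$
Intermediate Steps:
$q{\left(I \right)} = - \frac{3}{2 I}$
$F{\left(O,U \right)} = U \left(4 - 2 O + 3 U\right)$ ($F{\left(O,U \right)} = \left(4 - 2 O + 3 U\right) U = U \left(4 - 2 O + 3 U\right)$)
$-4571051 + F{\left(1657,q{\left(\left(-1\right) \left(-38\right) \right)} \right)} = -4571051 + - \frac{3}{2 \left(\left(-1\right) \left(-38\right)\right)} \left(4 - 3314 + 3 \left(- \frac{3}{2 \left(\left(-1\right) \left(-38\right)\right)}\right)\right) = -4571051 + - \frac{3}{2 \cdot 38} \left(4 - 3314 + 3 \left(- \frac{3}{2 \cdot 38}\right)\right) = -4571051 + \left(- \frac{3}{2}\right) \frac{1}{38} \left(4 - 3314 + 3 \left(\left(- \frac{3}{2}\right) \frac{1}{38}\right)\right) = -4571051 - \frac{3 \left(4 - 3314 + 3 \left(- \frac{3}{76}\right)\right)}{76} = -4571051 - \frac{3 \left(4 - 3314 - \frac{9}{76}\right)}{76} = -4571051 - - \frac{754707}{5776} = -4571051 + \frac{754707}{5776} = - \frac{26401635869}{5776}$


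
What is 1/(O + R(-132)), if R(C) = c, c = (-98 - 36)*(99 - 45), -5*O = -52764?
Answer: 5/16584 ≈ 0.00030150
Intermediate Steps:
O = 52764/5 (O = -1/5*(-52764) = 52764/5 ≈ 10553.)
c = -7236 (c = -134*54 = -7236)
R(C) = -7236
1/(O + R(-132)) = 1/(52764/5 - 7236) = 1/(16584/5) = 5/16584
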